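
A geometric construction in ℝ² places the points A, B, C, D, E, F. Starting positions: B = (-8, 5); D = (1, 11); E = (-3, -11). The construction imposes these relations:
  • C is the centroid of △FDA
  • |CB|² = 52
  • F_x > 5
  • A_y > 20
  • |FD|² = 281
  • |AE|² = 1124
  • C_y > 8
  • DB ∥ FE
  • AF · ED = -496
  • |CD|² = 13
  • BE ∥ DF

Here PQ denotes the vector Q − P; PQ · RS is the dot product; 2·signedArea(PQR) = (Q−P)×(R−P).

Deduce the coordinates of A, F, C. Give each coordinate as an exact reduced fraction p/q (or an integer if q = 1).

1. F_x = 6  [DB ∥ FE ∩ BE ∥ DF]
2. F_y = -5  [DB ∥ FE ∩ BE ∥ DF]
   → F = (6, -5)
3. A_x = -13  [line -4·x + -22·y + 410 = 0 ∩ |AE|² = 1124]
4. A_y = 21  [line -4·x + -22·y + 410 = 0 ∩ |AE|² = 1124]
   → A = (-13, 21)
5. C_x = -2  [C is the centroid of △FDA]
6. C_y = 9  [C is the centroid of △FDA]
   → C = (-2, 9)

A = (-13, 21)
C = (-2, 9)
F = (6, -5)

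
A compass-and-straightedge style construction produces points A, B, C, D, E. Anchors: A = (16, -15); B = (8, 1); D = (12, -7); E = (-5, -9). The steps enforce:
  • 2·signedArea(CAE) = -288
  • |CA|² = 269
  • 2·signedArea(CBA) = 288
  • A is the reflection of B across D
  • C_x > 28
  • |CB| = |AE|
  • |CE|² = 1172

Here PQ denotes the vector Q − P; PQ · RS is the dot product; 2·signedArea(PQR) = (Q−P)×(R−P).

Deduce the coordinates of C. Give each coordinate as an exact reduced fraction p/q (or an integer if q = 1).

1. C_x = 29  [2·signedArea(CAE) = -288 ∩ 2·signedArea(CBA) = 288]
2. C_y = -5  [2·signedArea(CAE) = -288 ∩ 2·signedArea(CBA) = 288]
   → C = (29, -5)

C = (29, -5)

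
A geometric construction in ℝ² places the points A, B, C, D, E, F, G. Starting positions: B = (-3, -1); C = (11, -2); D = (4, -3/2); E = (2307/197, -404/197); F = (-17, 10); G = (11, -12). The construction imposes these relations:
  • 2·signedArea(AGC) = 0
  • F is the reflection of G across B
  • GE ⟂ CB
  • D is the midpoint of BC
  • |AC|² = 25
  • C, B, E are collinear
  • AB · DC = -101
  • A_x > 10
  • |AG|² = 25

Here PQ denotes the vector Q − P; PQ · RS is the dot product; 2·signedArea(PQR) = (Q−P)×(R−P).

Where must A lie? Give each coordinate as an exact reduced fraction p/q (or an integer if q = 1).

A = (11, -7)

1. A_x = 11  [2·signedArea(AGC) = 0 ∩ AB · DC = -101]
2. A_y = -7  [2·signedArea(AGC) = 0 ∩ AB · DC = -101]
   → A = (11, -7)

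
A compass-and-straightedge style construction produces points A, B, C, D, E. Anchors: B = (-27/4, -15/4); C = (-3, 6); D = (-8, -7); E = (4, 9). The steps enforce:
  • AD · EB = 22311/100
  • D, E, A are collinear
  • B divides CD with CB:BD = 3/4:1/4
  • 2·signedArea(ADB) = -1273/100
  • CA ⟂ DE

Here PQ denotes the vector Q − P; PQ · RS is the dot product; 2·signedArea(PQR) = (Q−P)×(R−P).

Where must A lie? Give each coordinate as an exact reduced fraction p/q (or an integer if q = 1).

1. A_x = 1/25  [D, E, A are collinear ∩ CA ⟂ DE]
2. A_y = 93/25  [D, E, A are collinear ∩ CA ⟂ DE]
   → A = (1/25, 93/25)

A = (1/25, 93/25)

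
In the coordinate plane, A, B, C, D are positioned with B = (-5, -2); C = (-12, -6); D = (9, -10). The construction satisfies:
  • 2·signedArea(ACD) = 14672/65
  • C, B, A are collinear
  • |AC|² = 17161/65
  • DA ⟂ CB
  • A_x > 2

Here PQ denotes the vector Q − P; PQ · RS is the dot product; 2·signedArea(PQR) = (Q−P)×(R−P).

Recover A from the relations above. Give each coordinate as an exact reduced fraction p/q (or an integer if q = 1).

1. A_x = 137/65  [C, B, A are collinear ∩ DA ⟂ CB]
2. A_y = 134/65  [C, B, A are collinear ∩ DA ⟂ CB]
   → A = (137/65, 134/65)

A = (137/65, 134/65)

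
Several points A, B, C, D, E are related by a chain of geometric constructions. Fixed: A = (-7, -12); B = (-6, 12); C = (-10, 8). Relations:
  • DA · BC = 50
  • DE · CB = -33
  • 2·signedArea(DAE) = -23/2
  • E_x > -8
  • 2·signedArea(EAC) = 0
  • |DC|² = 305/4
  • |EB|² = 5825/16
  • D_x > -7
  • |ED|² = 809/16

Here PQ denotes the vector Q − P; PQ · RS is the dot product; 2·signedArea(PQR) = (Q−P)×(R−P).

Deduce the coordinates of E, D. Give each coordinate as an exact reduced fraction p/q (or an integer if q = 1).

D = (-13/2, 0)
E = (-31/4, -7)

1. E_x = -31/4  [line -20·x + -3·y + -176 = 0 ∩ |EB|² = 5825/16]
2. E_y = -7  [line -20·x + -3·y + -176 = 0 ∩ |EB|² = 5825/16]
   → E = (-31/4, -7)
3. D_x = -13/2  [DE · CB = -33 ∩ 2·signedArea(DAE) = -23/2]
4. D_y = 0  [DE · CB = -33 ∩ 2·signedArea(DAE) = -23/2]
   → D = (-13/2, 0)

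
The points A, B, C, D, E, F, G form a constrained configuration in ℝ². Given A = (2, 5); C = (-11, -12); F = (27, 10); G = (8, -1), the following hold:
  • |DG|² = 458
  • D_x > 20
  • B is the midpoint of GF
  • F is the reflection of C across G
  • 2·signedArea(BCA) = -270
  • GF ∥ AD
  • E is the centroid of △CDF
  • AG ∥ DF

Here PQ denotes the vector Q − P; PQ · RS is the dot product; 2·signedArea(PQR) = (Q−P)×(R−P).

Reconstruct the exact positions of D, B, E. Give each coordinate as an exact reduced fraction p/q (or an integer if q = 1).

1. D_x = 21  [AG ∥ DF ∩ GF ∥ AD]
2. D_y = 16  [AG ∥ DF ∩ GF ∥ AD]
   → D = (21, 16)
3. B_x = 35/2  [B is the midpoint of GF]
4. B_y = 9/2  [B is the midpoint of GF]
   → B = (35/2, 9/2)
5. E_x = 37/3  [E is the centroid of △CDF]
6. E_y = 14/3  [E is the centroid of △CDF]
   → E = (37/3, 14/3)

B = (35/2, 9/2)
D = (21, 16)
E = (37/3, 14/3)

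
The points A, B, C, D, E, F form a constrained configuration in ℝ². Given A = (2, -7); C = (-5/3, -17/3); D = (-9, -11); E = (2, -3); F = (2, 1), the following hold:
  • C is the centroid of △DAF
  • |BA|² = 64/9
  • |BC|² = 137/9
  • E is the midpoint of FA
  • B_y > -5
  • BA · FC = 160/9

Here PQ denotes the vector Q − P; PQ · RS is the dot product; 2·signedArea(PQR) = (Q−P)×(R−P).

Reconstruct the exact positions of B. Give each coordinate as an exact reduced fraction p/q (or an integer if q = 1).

B = (2, -13/3)

1. B_x = 2  [line 11/3·x + 20/3·y + 194/9 = 0 ∩ |BA|² = 64/9]
2. B_y = -13/3  [line 11/3·x + 20/3·y + 194/9 = 0 ∩ |BA|² = 64/9]
   → B = (2, -13/3)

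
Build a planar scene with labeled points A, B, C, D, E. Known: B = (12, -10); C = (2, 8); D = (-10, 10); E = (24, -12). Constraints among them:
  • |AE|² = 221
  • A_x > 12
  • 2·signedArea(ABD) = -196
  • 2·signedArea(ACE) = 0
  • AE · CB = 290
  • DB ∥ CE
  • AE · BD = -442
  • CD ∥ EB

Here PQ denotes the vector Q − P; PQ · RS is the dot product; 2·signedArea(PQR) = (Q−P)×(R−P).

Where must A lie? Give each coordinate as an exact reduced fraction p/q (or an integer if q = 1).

1. A_x = 13  [2·signedArea(ACE) = 0 ∩ AE · BD = -442]
2. A_y = -2  [2·signedArea(ACE) = 0 ∩ AE · BD = -442]
   → A = (13, -2)

A = (13, -2)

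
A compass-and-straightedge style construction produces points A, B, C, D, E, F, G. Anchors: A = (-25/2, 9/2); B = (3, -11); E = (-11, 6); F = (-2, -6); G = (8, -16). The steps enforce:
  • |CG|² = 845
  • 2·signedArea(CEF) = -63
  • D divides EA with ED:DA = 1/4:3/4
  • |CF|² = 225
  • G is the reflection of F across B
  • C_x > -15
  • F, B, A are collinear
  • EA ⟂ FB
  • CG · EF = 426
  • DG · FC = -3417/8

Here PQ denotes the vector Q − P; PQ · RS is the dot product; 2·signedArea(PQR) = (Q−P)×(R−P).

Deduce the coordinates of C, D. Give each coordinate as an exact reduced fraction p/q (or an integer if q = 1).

C = (-14, 3)
D = (-91/8, 45/8)

1. C_x = -14  [CG · EF = 426 ∩ 2·signedArea(CEF) = -63]
2. C_y = 3  [CG · EF = 426 ∩ 2·signedArea(CEF) = -63]
   → C = (-14, 3)
3. D_x = -91/8  [D divides EA with ED:DA = 1/4:3/4]
4. D_y = 45/8  [D divides EA with ED:DA = 1/4:3/4]
   → D = (-91/8, 45/8)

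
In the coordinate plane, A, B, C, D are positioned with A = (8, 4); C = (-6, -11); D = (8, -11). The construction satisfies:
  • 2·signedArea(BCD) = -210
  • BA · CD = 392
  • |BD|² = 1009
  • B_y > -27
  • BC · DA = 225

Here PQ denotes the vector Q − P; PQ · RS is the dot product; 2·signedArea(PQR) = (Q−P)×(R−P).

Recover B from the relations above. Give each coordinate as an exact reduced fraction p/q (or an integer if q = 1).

1. B_x = -20  [BC · DA = 225 ∩ BA · CD = 392]
2. B_y = -26  [BC · DA = 225 ∩ BA · CD = 392]
   → B = (-20, -26)

B = (-20, -26)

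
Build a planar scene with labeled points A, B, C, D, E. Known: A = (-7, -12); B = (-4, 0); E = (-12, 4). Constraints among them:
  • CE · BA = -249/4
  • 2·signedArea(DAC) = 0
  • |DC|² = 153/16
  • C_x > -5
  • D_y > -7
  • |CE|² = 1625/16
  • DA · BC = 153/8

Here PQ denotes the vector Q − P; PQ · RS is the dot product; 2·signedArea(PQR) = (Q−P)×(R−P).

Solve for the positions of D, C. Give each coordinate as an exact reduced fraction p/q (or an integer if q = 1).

C = (-19/4, -3)
D = (-11/2, -6)

1. C_x = -19/4  [line 3·x + 12·y + 201/4 = 0 ∩ |CE|² = 1625/16]
2. C_y = -3  [line 3·x + 12·y + 201/4 = 0 ∩ |CE|² = 1625/16]
   → C = (-19/4, -3)
3. D_x = -11/2  [2·signedArea(DAC) = 0 ∩ DA · BC = 153/8]
4. D_y = -6  [2·signedArea(DAC) = 0 ∩ DA · BC = 153/8]
   → D = (-11/2, -6)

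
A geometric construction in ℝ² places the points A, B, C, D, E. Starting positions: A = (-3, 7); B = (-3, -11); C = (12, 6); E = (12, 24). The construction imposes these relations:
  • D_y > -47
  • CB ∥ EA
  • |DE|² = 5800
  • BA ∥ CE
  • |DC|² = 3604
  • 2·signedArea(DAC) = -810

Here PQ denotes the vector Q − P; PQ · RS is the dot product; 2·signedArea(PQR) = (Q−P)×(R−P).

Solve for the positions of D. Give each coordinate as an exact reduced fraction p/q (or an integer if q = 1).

D = (-18, -46)

1. D_x = -18  [line 1·x + 15·y + 708 = 0 ∩ |DC|² = 3604]
2. D_y = -46  [line 1·x + 15·y + 708 = 0 ∩ |DC|² = 3604]
   → D = (-18, -46)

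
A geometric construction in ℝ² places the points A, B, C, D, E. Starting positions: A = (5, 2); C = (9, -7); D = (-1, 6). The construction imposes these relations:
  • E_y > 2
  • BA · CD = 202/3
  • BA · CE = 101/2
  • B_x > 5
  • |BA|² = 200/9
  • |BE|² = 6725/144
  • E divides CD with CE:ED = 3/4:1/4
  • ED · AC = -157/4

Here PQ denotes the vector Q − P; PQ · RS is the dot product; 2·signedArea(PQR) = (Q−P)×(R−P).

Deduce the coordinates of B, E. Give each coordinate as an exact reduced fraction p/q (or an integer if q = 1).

B = (17/3, -8/3)
E = (3/2, 11/4)

1. E_x = 3/2  [E divides CD with CE:ED = 3/4:1/4]
2. E_y = 11/4  [E divides CD with CE:ED = 3/4:1/4]
   → E = (3/2, 11/4)
3. B_x = 17/3  [line 10·x + -13·y + -274/3 = 0 ∩ |BE|² = 6725/144]
4. B_y = -8/3  [line 10·x + -13·y + -274/3 = 0 ∩ |BE|² = 6725/144]
   → B = (17/3, -8/3)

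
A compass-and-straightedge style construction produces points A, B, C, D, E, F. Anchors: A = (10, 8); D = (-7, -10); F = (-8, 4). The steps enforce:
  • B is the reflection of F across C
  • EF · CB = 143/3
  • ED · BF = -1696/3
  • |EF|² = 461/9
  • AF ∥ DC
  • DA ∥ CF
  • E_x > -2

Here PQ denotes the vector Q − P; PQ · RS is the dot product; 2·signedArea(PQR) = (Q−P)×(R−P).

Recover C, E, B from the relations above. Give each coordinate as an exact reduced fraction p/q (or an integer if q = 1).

B = (-42, -32)
C = (-25, -14)
E = (-5/3, 2/3)

1. C_x = -25  [DA ∥ CF ∩ AF ∥ DC]
2. C_y = -14  [DA ∥ CF ∩ AF ∥ DC]
   → C = (-25, -14)
3. B_x = -42  [B is the reflection of F across C]
4. B_y = -32  [B is the reflection of F across C]
   → B = (-42, -32)
5. E_x = -5/3  [line 17·x + 18·y + 49/3 = 0 ∩ |EF|² = 461/9]
6. E_y = 2/3  [line 17·x + 18·y + 49/3 = 0 ∩ |EF|² = 461/9]
   → E = (-5/3, 2/3)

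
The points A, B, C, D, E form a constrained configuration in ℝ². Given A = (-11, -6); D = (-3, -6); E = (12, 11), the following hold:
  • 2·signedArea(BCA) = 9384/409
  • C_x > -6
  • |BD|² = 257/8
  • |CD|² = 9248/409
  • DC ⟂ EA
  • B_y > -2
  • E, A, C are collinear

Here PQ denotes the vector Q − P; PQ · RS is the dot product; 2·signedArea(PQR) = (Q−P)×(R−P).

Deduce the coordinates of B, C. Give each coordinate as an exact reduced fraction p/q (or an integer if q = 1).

B = (3/4, -7/4)
C = (-2383/409, -890/409)

1. C_x = -2383/409  [E, A, C are collinear ∩ DC ⟂ EA]
2. C_y = -890/409  [E, A, C are collinear ∩ DC ⟂ EA]
   → C = (-2383/409, -890/409)
3. B_x = 3/4  [line 1564/409·x + -2116/409·y + -4876/409 = 0 ∩ |BD|² = 257/8]
4. B_y = -7/4  [line 1564/409·x + -2116/409·y + -4876/409 = 0 ∩ |BD|² = 257/8]
   → B = (3/4, -7/4)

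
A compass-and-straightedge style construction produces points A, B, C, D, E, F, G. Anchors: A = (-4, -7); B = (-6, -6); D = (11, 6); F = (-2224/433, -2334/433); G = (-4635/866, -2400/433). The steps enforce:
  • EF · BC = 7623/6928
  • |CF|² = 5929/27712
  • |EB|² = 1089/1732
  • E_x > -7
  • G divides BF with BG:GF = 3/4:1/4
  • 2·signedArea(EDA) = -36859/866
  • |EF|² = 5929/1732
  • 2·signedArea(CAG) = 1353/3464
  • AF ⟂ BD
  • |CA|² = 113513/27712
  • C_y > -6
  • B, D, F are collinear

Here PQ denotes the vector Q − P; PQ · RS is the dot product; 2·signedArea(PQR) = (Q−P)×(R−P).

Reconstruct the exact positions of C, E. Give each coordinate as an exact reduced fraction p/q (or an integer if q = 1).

1. C_x = -19101/3464  [line -631/433·x + -1171/866·y + -54333/3464 = 0 ∩ |CA|² = 113513/27712]
2. C_y = -4899/866  [line -631/433·x + -1171/866·y + -54333/3464 = 0 ∩ |CA|² = 113513/27712]
   → C = (-19101/3464, -4899/866)
3. E_x = -5757/866  [EF · BC = 7623/6928 ∩ 2·signedArea(EDA) = -36859/866]
4. E_y = -2796/433  [EF · BC = 7623/6928 ∩ 2·signedArea(EDA) = -36859/866]
   → E = (-5757/866, -2796/433)

C = (-19101/3464, -4899/866)
E = (-5757/866, -2796/433)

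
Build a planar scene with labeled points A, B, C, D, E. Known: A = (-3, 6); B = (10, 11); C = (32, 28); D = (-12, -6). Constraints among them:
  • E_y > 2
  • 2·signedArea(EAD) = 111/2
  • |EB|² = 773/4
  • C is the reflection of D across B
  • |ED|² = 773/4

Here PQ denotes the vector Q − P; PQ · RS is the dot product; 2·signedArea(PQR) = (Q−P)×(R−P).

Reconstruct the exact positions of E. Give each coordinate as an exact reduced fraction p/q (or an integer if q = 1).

E = (-1, 5/2)

1. E_x = -1  [line 12·x + -9·y + 69/2 = 0 ∩ |ED|² = 773/4]
2. E_y = 5/2  [line 12·x + -9·y + 69/2 = 0 ∩ |ED|² = 773/4]
   → E = (-1, 5/2)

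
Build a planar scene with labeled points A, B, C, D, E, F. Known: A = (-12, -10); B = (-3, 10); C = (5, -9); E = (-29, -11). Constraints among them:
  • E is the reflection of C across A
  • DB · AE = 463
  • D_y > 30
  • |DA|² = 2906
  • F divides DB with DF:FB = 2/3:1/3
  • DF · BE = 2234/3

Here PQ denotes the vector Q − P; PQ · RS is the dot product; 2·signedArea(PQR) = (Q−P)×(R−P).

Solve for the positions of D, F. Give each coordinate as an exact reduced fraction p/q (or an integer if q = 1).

1. D_x = 23  [line 17·x + 1·y + -422 = 0 ∩ |DA|² = 2906]
2. D_y = 31  [line 17·x + 1·y + -422 = 0 ∩ |DA|² = 2906]
   → D = (23, 31)
3. F_x = 17/3  [DF · BE = 2234/3 ∩ F divides DB with DF:FB = 2/3:1/3]
4. F_y = 17  [DF · BE = 2234/3 ∩ F divides DB with DF:FB = 2/3:1/3]
   → F = (17/3, 17)

D = (23, 31)
F = (17/3, 17)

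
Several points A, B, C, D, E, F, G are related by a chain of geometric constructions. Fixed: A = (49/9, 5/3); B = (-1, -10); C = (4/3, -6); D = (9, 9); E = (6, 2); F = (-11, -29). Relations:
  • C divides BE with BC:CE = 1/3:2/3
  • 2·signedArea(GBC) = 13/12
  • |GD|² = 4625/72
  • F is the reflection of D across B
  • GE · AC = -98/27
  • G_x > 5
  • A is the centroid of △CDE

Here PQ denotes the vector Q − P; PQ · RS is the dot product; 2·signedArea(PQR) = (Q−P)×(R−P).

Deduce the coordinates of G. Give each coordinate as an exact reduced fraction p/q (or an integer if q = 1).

G = (67/12, 7/4)

1. G_x = 67/12  [GE · AC = -98/27 ∩ 2·signedArea(GBC) = 13/12]
2. G_y = 7/4  [GE · AC = -98/27 ∩ 2·signedArea(GBC) = 13/12]
   → G = (67/12, 7/4)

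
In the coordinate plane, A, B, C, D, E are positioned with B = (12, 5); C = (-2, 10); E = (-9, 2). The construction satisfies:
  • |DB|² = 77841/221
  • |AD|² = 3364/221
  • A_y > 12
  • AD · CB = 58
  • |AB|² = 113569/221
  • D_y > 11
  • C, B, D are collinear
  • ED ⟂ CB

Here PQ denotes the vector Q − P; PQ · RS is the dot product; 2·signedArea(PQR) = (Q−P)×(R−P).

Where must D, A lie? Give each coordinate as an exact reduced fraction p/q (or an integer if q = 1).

A = (-2066/221, 2790/221)
D = (-1254/221, 2500/221)

1. D_x = -1254/221  [C, B, D are collinear ∩ ED ⟂ CB]
2. D_y = 2500/221  [C, B, D are collinear ∩ ED ⟂ CB]
   → D = (-1254/221, 2500/221)
3. A_x = -2066/221  [line -14·x + 5·y + -194 = 0 ∩ |AB|² = 113569/221]
4. A_y = 2790/221  [line -14·x + 5·y + -194 = 0 ∩ |AB|² = 113569/221]
   → A = (-2066/221, 2790/221)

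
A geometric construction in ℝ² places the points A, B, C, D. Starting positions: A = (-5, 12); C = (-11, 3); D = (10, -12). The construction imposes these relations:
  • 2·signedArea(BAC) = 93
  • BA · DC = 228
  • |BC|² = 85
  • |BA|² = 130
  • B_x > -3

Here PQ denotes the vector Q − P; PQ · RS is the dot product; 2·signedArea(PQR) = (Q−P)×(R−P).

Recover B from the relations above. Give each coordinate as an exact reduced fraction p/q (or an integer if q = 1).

1. B_x = -2  [2·signedArea(BAC) = 93 ∩ BA · DC = 228]
2. B_y = 1  [2·signedArea(BAC) = 93 ∩ BA · DC = 228]
   → B = (-2, 1)

B = (-2, 1)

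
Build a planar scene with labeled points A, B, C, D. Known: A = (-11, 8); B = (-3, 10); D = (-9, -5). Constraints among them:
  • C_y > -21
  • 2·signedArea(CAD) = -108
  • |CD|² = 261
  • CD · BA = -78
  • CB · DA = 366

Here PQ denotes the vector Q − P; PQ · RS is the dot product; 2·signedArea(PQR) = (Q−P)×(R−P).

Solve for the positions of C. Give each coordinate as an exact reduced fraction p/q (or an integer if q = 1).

1. C_x = -15  [CD · BA = -78 ∩ CB · DA = 366]
2. C_y = -20  [CD · BA = -78 ∩ CB · DA = 366]
   → C = (-15, -20)

C = (-15, -20)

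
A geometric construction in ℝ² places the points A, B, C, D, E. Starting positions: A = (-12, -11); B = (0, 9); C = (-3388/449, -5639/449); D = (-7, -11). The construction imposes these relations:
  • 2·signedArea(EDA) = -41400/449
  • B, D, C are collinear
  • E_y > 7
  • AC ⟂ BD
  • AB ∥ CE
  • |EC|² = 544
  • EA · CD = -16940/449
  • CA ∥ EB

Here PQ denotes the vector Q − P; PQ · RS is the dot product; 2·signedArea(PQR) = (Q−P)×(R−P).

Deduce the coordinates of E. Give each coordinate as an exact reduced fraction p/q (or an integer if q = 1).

1. E_x = 2000/449  [CA ∥ EB ∩ AB ∥ CE]
2. E_y = 3341/449  [CA ∥ EB ∩ AB ∥ CE]
   → E = (2000/449, 3341/449)

E = (2000/449, 3341/449)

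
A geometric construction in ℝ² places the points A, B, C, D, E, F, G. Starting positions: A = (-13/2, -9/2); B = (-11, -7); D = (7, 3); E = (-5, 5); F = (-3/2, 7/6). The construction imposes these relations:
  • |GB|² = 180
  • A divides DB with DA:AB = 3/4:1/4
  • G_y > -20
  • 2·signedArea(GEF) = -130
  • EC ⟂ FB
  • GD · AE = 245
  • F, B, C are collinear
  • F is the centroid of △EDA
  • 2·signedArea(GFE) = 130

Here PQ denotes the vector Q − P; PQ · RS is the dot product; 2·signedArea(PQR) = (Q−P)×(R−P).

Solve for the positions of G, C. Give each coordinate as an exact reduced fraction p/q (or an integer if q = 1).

1. G_x = -17  [2·signedArea(GFE) = 130 ∩ GD · AE = 245]
2. G_y = -19  [2·signedArea(GFE) = 130 ∩ GD · AE = 245]
   → G = (-17, -19)
3. C_x = -914/565  [F, B, C are collinear ∩ EC ⟂ FB]
4. C_y = 602/565  [F, B, C are collinear ∩ EC ⟂ FB]
   → C = (-914/565, 602/565)

C = (-914/565, 602/565)
G = (-17, -19)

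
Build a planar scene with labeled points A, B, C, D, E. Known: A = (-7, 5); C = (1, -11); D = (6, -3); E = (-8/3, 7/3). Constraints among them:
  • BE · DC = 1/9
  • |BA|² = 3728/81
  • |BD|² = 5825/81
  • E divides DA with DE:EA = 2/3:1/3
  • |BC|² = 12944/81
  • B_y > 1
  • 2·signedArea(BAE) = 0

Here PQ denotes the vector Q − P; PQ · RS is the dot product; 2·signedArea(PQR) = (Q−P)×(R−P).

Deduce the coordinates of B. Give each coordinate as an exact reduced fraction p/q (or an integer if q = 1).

1. B_x = -11/9  [2·signedArea(BAE) = 0 ∩ BE · DC = 1/9]
2. B_y = 13/9  [2·signedArea(BAE) = 0 ∩ BE · DC = 1/9]
   → B = (-11/9, 13/9)

B = (-11/9, 13/9)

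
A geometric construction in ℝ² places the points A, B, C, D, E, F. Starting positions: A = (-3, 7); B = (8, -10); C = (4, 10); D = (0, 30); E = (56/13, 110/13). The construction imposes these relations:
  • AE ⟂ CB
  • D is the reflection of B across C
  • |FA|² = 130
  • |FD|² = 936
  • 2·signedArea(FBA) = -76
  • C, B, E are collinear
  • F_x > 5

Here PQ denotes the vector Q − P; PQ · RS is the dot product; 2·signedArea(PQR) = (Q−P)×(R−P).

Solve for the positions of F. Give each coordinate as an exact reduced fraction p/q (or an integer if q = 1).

1. F_x = 6  [line -17·x + -11·y + 102 = 0 ∩ |FD|² = 936]
2. F_y = 0  [line -17·x + -11·y + 102 = 0 ∩ |FD|² = 936]
   → F = (6, 0)

F = (6, 0)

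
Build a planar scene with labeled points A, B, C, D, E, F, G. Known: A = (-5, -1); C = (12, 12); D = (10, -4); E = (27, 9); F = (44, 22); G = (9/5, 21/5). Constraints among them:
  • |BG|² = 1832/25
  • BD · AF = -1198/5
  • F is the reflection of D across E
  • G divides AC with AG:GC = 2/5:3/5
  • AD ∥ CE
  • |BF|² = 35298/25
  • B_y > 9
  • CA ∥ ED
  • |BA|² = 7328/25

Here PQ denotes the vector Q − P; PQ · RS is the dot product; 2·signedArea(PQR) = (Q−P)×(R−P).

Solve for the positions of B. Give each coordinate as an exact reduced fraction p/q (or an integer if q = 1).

1. B_x = 43/5  [line -49·x + -23·y + 3188/5 = 0 ∩ |BF|² = 35298/25]
2. B_y = 47/5  [line -49·x + -23·y + 3188/5 = 0 ∩ |BF|² = 35298/25]
   → B = (43/5, 47/5)

B = (43/5, 47/5)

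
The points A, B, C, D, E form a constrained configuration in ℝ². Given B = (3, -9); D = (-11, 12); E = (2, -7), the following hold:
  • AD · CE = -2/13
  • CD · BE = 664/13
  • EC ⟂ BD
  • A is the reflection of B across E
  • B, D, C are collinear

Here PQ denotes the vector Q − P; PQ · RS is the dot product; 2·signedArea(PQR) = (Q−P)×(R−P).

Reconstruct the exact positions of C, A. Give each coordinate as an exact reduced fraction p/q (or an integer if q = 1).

A = (1, -5)
C = (23/13, -93/13)

1. C_x = 23/13  [B, D, C are collinear ∩ EC ⟂ BD]
2. C_y = -93/13  [B, D, C are collinear ∩ EC ⟂ BD]
   → C = (23/13, -93/13)
3. A_x = 1  [A is the reflection of B across E]
4. A_y = -5  [A is the reflection of B across E]
   → A = (1, -5)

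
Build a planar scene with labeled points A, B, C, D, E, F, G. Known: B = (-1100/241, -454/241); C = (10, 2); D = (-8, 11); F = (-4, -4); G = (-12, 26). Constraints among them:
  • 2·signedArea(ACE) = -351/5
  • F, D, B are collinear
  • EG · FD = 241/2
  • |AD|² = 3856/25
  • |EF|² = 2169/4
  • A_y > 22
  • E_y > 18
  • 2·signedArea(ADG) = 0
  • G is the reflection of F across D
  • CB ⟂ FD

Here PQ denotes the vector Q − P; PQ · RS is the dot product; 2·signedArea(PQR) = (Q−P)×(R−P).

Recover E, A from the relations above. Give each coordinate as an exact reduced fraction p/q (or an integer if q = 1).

1. E_x = -10  [line 4·x + -15·y + 635/2 = 0 ∩ |EF|² = 2169/4]
2. E_y = 37/2  [line 4·x + -15·y + 635/2 = 0 ∩ |EF|² = 2169/4]
   → E = (-10, 37/2)
3. A_x = -56/5  [2·signedArea(ADG) = 0 ∩ 2·signedArea(ACE) = -351/5]
4. A_y = 23  [2·signedArea(ADG) = 0 ∩ 2·signedArea(ACE) = -351/5]
   → A = (-56/5, 23)

A = (-56/5, 23)
E = (-10, 37/2)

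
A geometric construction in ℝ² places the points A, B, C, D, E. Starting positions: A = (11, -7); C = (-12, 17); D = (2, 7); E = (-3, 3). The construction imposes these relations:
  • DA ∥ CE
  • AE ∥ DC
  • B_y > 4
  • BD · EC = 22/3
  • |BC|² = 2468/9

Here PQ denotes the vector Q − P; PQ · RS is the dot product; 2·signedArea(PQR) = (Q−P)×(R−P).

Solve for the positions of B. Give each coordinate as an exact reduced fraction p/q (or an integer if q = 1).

1. B_x = -4/3  [line 9·x + -14·y + 218/3 = 0 ∩ |BC|² = 2468/9]
2. B_y = 13/3  [line 9·x + -14·y + 218/3 = 0 ∩ |BC|² = 2468/9]
   → B = (-4/3, 13/3)

B = (-4/3, 13/3)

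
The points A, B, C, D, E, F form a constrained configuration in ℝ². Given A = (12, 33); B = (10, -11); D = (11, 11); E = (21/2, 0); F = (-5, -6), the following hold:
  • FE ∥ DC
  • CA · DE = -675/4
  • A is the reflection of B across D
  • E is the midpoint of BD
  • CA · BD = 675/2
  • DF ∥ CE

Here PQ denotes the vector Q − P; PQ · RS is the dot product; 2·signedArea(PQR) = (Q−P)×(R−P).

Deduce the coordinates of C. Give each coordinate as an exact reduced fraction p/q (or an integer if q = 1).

1. C_x = 53/2  [DF ∥ CE ∩ FE ∥ DC]
2. C_y = 17  [DF ∥ CE ∩ FE ∥ DC]
   → C = (53/2, 17)

C = (53/2, 17)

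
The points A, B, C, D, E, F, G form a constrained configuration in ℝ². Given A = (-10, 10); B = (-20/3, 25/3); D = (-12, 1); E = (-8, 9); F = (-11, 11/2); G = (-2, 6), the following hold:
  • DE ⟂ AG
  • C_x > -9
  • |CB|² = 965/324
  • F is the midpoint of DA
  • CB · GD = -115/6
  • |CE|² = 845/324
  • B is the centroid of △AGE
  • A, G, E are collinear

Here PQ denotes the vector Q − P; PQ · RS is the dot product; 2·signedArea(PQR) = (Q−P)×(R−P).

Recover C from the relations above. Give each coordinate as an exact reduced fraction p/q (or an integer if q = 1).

C = (-73/9, 133/18)

1. C_x = -73/9  [line 10·x + 5·y + 265/6 = 0 ∩ |CE|² = 845/324]
2. C_y = 133/18  [line 10·x + 5·y + 265/6 = 0 ∩ |CE|² = 845/324]
   → C = (-73/9, 133/18)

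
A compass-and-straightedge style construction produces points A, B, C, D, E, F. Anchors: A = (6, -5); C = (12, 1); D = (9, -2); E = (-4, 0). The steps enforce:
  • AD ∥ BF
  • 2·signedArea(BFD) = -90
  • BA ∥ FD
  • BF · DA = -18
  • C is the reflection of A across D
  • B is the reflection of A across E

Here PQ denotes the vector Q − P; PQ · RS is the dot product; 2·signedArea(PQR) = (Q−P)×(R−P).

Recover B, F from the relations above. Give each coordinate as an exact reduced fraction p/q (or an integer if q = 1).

B = (-14, 5)
F = (-11, 8)

1. B_x = -14  [B is the reflection of A across E]
2. B_y = 5  [B is the reflection of A across E]
   → B = (-14, 5)
3. F_x = -11  [BA ∥ FD ∩ AD ∥ BF]
4. F_y = 8  [BA ∥ FD ∩ AD ∥ BF]
   → F = (-11, 8)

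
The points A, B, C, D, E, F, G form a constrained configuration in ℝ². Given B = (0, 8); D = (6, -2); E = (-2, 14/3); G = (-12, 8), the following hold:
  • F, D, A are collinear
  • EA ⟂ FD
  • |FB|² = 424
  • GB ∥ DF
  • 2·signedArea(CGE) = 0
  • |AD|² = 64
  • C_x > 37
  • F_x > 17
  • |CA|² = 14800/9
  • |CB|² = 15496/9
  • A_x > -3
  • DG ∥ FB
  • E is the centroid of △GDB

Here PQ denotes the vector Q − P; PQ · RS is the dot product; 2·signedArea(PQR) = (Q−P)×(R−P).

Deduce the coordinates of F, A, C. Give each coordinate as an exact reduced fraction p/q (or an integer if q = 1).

1. F_x = 18  [DG ∥ FB ∩ GB ∥ DF]
2. F_y = -2  [DG ∥ FB ∩ GB ∥ DF]
   → F = (18, -2)
3. A_x = -2  [F, D, A are collinear ∩ EA ⟂ FD]
4. A_y = -2  [F, D, A are collinear ∩ EA ⟂ FD]
   → A = (-2, -2)
5. C_x = 38  [line 10/3·x + 10·y + -40 = 0 ∩ |CA|² = 14800/9]
6. C_y = -26/3  [line 10/3·x + 10·y + -40 = 0 ∩ |CA|² = 14800/9]
   → C = (38, -26/3)

A = (-2, -2)
C = (38, -26/3)
F = (18, -2)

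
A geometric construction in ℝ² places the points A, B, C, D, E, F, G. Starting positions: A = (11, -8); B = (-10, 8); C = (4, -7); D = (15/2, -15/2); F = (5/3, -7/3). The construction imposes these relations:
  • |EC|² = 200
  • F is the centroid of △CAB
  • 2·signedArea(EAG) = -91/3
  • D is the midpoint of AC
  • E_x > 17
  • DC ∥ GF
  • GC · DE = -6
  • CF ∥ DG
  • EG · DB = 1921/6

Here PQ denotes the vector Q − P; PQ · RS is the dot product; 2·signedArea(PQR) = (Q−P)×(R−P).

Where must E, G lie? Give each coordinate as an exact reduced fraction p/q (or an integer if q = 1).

E = (18, -9)
G = (31/6, -17/6)

1. G_x = 31/6  [DC ∥ GF ∩ CF ∥ DG]
2. G_y = -17/6  [DC ∥ GF ∩ CF ∥ DG]
   → G = (31/6, -17/6)
3. E_x = 18  [2·signedArea(EAG) = -91/3 ∩ EG · DB = 1921/6]
4. E_y = -9  [2·signedArea(EAG) = -91/3 ∩ EG · DB = 1921/6]
   → E = (18, -9)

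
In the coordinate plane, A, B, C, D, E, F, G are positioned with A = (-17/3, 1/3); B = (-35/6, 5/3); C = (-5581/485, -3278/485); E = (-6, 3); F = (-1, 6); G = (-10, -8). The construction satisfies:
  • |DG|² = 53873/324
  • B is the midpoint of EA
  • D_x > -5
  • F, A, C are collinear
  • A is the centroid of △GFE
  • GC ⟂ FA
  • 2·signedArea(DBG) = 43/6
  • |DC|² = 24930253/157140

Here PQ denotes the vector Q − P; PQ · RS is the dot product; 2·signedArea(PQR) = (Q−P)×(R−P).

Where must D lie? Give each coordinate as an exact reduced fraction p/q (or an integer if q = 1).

1. D_x = -77/18  [line 29/3·x + -25/6·y + 337/6 = 0 ∩ |DG|² = 53873/324]
2. D_y = 32/9  [line 29/3·x + -25/6·y + 337/6 = 0 ∩ |DG|² = 53873/324]
   → D = (-77/18, 32/9)

D = (-77/18, 32/9)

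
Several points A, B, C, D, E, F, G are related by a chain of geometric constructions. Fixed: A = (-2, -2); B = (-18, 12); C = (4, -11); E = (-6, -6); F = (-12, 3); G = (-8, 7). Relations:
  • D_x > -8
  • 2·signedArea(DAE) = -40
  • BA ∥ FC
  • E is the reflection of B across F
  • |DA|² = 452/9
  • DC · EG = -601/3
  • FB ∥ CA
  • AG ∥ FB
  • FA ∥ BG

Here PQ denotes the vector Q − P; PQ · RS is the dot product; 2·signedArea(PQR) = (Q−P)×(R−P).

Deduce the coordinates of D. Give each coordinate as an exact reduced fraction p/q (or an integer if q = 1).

D = (-22/3, 8/3)

1. D_x = -22/3  [2·signedArea(DAE) = -40 ∩ DC · EG = -601/3]
2. D_y = 8/3  [2·signedArea(DAE) = -40 ∩ DC · EG = -601/3]
   → D = (-22/3, 8/3)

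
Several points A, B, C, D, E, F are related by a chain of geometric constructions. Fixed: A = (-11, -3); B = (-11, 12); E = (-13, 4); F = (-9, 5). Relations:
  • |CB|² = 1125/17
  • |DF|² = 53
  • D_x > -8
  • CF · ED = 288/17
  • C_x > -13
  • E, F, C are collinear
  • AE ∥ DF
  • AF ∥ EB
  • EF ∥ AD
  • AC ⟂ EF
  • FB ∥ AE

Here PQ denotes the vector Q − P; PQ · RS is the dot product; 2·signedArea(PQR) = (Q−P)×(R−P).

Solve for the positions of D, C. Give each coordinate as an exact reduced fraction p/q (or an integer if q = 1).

C = (-217/17, 69/17)
D = (-7, -2)

1. D_x = -7  [AE ∥ DF ∩ EF ∥ AD]
2. D_y = -2  [AE ∥ DF ∩ EF ∥ AD]
   → D = (-7, -2)
3. C_x = -217/17  [E, F, C are collinear ∩ AC ⟂ EF]
4. C_y = 69/17  [E, F, C are collinear ∩ AC ⟂ EF]
   → C = (-217/17, 69/17)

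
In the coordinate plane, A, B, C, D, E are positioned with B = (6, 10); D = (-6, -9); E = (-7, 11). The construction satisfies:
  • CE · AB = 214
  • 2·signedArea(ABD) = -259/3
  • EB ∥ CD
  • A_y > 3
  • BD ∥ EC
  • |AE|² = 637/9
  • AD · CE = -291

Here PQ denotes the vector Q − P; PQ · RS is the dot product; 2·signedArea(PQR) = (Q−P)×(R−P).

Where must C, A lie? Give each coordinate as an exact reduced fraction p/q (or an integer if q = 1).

1. C_x = -19  [EB ∥ CD ∩ BD ∥ EC]
2. C_y = -8  [EB ∥ CD ∩ BD ∥ EC]
   → C = (-19, -8)
3. A_x = -7/3  [AD · CE = -291 ∩ 2·signedArea(ABD) = -259/3]
4. A_y = 4  [AD · CE = -291 ∩ 2·signedArea(ABD) = -259/3]
   → A = (-7/3, 4)

A = (-7/3, 4)
C = (-19, -8)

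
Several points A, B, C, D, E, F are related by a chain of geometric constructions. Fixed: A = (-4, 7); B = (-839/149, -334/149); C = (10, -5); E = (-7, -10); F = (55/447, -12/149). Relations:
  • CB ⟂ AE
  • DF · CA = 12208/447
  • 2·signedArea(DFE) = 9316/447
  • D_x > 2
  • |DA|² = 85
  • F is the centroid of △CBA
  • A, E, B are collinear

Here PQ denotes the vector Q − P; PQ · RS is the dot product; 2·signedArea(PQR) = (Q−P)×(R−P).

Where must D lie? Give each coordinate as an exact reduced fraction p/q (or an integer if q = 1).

1. D_x = 3  [2·signedArea(DFE) = 9316/447 ∩ DF · CA = 12208/447]
2. D_y = 1  [2·signedArea(DFE) = 9316/447 ∩ DF · CA = 12208/447]
   → D = (3, 1)

D = (3, 1)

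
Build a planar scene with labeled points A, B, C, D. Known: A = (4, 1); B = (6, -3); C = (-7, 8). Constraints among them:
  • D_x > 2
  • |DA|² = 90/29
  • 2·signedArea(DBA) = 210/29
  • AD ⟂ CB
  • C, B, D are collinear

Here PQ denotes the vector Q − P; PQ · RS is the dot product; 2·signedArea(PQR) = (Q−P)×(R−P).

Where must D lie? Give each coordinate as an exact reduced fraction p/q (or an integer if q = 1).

1. D_x = 83/29  [C, B, D are collinear ∩ AD ⟂ CB]
2. D_y = -10/29  [C, B, D are collinear ∩ AD ⟂ CB]
   → D = (83/29, -10/29)

D = (83/29, -10/29)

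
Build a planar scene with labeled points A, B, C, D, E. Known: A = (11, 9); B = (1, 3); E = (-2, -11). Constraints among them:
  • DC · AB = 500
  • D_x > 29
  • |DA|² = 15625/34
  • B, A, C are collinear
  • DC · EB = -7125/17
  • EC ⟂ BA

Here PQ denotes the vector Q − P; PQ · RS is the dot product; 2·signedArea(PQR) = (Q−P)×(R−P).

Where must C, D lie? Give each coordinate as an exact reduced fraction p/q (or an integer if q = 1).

1. C_x = -251/34  [B, A, C are collinear ∩ EC ⟂ BA]
2. C_y = -69/34  [B, A, C are collinear ∩ EC ⟂ BA]
   → C = (-251/34, -69/34)
3. D_x = 999/34  [DC · AB = 500 ∩ DC · EB = -7125/17]
4. D_y = 681/34  [DC · AB = 500 ∩ DC · EB = -7125/17]
   → D = (999/34, 681/34)

C = (-251/34, -69/34)
D = (999/34, 681/34)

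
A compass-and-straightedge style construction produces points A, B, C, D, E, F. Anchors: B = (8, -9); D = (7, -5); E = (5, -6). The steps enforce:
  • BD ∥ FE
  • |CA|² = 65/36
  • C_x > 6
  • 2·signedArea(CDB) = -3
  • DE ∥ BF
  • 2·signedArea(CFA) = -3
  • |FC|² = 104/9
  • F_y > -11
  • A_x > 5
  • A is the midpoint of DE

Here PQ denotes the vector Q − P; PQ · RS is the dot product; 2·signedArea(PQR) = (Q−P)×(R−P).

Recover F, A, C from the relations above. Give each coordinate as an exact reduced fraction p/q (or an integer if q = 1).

1. F_x = 6  [BD ∥ FE ∩ DE ∥ BF]
2. F_y = -10  [BD ∥ FE ∩ DE ∥ BF]
   → F = (6, -10)
3. A_x = 6  [A is the midpoint of DE]
4. A_y = -11/2  [A is the midpoint of DE]
   → A = (6, -11/2)
5. C_x = 20/3  [2·signedArea(CDB) = -3 ∩ 2·signedArea(CFA) = -3]
6. C_y = -20/3  [2·signedArea(CDB) = -3 ∩ 2·signedArea(CFA) = -3]
   → C = (20/3, -20/3)

A = (6, -11/2)
C = (20/3, -20/3)
F = (6, -10)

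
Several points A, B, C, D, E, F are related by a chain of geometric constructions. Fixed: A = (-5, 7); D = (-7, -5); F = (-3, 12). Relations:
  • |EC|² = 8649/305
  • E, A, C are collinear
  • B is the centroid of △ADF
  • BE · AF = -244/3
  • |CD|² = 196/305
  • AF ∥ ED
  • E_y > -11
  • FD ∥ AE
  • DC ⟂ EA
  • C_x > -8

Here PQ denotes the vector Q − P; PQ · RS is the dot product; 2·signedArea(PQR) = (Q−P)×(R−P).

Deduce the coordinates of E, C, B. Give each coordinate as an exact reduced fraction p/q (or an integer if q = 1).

1. E_x = -9  [AF ∥ ED ∩ FD ∥ AE]
2. E_y = -10  [AF ∥ ED ∩ FD ∥ AE]
   → E = (-9, -10)
3. C_x = -2373/305  [E, A, C are collinear ∩ DC ⟂ EA]
4. C_y = -1469/305  [E, A, C are collinear ∩ DC ⟂ EA]
   → C = (-2373/305, -1469/305)
5. B_x = -5  [B is the centroid of △ADF]
6. B_y = 14/3  [B is the centroid of △ADF]
   → B = (-5, 14/3)

B = (-5, 14/3)
C = (-2373/305, -1469/305)
E = (-9, -10)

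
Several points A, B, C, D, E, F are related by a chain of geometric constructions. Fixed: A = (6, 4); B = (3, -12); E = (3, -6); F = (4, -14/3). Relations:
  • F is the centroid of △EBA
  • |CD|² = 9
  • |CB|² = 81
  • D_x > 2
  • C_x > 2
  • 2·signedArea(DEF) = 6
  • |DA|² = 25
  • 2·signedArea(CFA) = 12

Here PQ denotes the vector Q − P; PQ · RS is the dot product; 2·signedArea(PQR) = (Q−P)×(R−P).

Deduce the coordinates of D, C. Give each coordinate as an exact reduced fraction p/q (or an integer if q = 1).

C = (3, -3)
D = (3, 0)

1. C_x = 3  [line -26/3·x + 2·y + 32 = 0 ∩ |CB|² = 81]
2. C_y = -3  [line -26/3·x + 2·y + 32 = 0 ∩ |CB|² = 81]
   → C = (3, -3)
3. D_x = 3  [line -4/3·x + 1·y + 4 = 0 ∩ |CD|² = 9]
4. D_y = 0  [line -4/3·x + 1·y + 4 = 0 ∩ |CD|² = 9]
   → D = (3, 0)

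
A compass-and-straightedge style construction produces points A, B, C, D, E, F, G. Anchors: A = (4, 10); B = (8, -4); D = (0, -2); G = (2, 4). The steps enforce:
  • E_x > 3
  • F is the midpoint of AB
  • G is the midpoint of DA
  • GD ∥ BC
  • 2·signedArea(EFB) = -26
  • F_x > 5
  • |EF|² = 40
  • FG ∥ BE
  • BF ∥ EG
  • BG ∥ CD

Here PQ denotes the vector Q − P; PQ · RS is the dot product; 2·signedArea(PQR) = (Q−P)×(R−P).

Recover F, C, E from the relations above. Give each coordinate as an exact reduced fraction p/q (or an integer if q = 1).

1. F_x = 6  [F is the midpoint of AB]
2. F_y = 3  [F is the midpoint of AB]
   → F = (6, 3)
3. C_x = 6  [BG ∥ CD ∩ GD ∥ BC]
4. C_y = -10  [BG ∥ CD ∩ GD ∥ BC]
   → C = (6, -10)
5. E_x = 4  [BF ∥ EG ∩ FG ∥ BE]
6. E_y = -3  [BF ∥ EG ∩ FG ∥ BE]
   → E = (4, -3)

C = (6, -10)
E = (4, -3)
F = (6, 3)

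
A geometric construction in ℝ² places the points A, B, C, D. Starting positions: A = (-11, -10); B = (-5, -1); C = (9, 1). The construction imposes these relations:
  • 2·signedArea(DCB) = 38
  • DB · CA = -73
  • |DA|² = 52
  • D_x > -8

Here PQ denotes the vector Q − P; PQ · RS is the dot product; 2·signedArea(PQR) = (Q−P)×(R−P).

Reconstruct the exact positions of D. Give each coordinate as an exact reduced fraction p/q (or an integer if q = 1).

D = (-7, -4)

1. D_x = -7  [DB · CA = -73 ∩ 2·signedArea(DCB) = 38]
2. D_y = -4  [DB · CA = -73 ∩ 2·signedArea(DCB) = 38]
   → D = (-7, -4)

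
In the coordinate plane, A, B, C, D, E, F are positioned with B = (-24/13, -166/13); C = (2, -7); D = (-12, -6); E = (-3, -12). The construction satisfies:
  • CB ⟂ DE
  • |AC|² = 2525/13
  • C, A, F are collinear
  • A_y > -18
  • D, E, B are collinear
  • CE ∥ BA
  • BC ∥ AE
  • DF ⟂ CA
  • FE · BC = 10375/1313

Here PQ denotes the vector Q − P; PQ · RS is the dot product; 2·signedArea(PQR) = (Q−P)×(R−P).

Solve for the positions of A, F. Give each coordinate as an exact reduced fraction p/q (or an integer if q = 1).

1. A_x = -89/13  [BC ∥ AE ∩ CE ∥ BA]
2. A_y = -231/13  [BC ∥ AE ∩ CE ∥ BA]
   → A = (-89/13, -231/13)
3. F_x = -4136/1313  [C, A, F are collinear ∩ DF ⟂ CA]
4. F_y = -17423/1313  [C, A, F are collinear ∩ DF ⟂ CA]
   → F = (-4136/1313, -17423/1313)

A = (-89/13, -231/13)
F = (-4136/1313, -17423/1313)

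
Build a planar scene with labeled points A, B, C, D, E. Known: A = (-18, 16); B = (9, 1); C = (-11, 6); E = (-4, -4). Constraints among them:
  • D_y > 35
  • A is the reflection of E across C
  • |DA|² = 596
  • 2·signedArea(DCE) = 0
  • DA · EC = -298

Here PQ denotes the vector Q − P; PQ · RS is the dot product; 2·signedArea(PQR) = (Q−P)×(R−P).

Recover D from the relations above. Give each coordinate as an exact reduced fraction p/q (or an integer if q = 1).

D = (-32, 36)

1. D_x = -32  [2·signedArea(DCE) = 0 ∩ DA · EC = -298]
2. D_y = 36  [2·signedArea(DCE) = 0 ∩ DA · EC = -298]
   → D = (-32, 36)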